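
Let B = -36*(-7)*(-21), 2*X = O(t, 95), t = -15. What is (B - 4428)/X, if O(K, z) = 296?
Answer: -2430/37 ≈ -65.676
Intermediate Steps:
X = 148 (X = (½)*296 = 148)
B = -5292 (B = 252*(-21) = -5292)
(B - 4428)/X = (-5292 - 4428)/148 = -9720*1/148 = -2430/37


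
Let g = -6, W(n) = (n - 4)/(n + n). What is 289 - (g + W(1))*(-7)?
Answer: 473/2 ≈ 236.50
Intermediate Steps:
W(n) = (-4 + n)/(2*n) (W(n) = (-4 + n)/((2*n)) = (-4 + n)*(1/(2*n)) = (-4 + n)/(2*n))
289 - (g + W(1))*(-7) = 289 - (-6 + (½)*(-4 + 1)/1)*(-7) = 289 - (-6 + (½)*1*(-3))*(-7) = 289 - (-6 - 3/2)*(-7) = 289 - (-15)*(-7)/2 = 289 - 1*105/2 = 289 - 105/2 = 473/2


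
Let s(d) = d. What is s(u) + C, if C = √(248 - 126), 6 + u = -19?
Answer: -25 + √122 ≈ -13.955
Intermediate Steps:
u = -25 (u = -6 - 19 = -25)
C = √122 ≈ 11.045
s(u) + C = -25 + √122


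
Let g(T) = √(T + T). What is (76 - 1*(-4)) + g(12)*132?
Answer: 80 + 264*√6 ≈ 726.67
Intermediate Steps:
g(T) = √2*√T (g(T) = √(2*T) = √2*√T)
(76 - 1*(-4)) + g(12)*132 = (76 - 1*(-4)) + (√2*√12)*132 = (76 + 4) + (√2*(2*√3))*132 = 80 + (2*√6)*132 = 80 + 264*√6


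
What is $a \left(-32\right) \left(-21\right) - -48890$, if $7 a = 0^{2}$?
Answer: $48890$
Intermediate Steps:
$a = 0$ ($a = \frac{0^{2}}{7} = \frac{1}{7} \cdot 0 = 0$)
$a \left(-32\right) \left(-21\right) - -48890 = 0 \left(-32\right) \left(-21\right) - -48890 = 0 \left(-21\right) + 48890 = 0 + 48890 = 48890$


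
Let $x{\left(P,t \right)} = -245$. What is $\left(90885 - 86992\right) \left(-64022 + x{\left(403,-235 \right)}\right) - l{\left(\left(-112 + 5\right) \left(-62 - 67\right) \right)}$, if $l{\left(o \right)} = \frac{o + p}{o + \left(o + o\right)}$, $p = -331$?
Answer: $- \frac{10360176979751}{41409} \approx -2.5019 \cdot 10^{8}$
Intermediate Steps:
$l{\left(o \right)} = \frac{-331 + o}{3 o}$ ($l{\left(o \right)} = \frac{o - 331}{o + \left(o + o\right)} = \frac{-331 + o}{o + 2 o} = \frac{-331 + o}{3 o}$)
$\left(90885 - 86992\right) \left(-64022 + x{\left(403,-235 \right)}\right) - l{\left(\left(-112 + 5\right) \left(-62 - 67\right) \right)} = \left(90885 - 86992\right) \left(-64022 - 245\right) - \frac{-331 + \left(-112 + 5\right) \left(-62 - 67\right)}{3 \left(-112 + 5\right) \left(-62 - 67\right)} = 3893 \left(-64267\right) - \frac{-331 - -13803}{3 \left(\left(-107\right) \left(-129\right)\right)} = -250191431 - \frac{-331 + 13803}{3 \cdot 13803} = -250191431 - \frac{1}{3} \cdot \frac{1}{13803} \cdot 13472 = -250191431 - \frac{13472}{41409} = - \frac{10360176979751}{41409}$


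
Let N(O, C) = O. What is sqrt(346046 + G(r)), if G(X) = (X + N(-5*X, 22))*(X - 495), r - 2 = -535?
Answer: 5*I*sqrt(73826) ≈ 1358.5*I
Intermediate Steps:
r = -533 (r = 2 - 535 = -533)
G(X) = -4*X*(-495 + X) (G(X) = (X - 5*X)*(X - 495) = (-4*X)*(-495 + X) = -4*X*(-495 + X))
sqrt(346046 + G(r)) = sqrt(346046 + 4*(-533)*(495 - 1*(-533))) = sqrt(346046 + 4*(-533)*(495 + 533)) = sqrt(346046 + 4*(-533)*1028) = sqrt(346046 - 2191696) = sqrt(-1845650) = 5*I*sqrt(73826)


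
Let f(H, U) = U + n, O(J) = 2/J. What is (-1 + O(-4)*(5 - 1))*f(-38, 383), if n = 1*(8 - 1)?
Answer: -1170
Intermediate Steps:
n = 7 (n = 1*7 = 7)
f(H, U) = 7 + U (f(H, U) = U + 7 = 7 + U)
(-1 + O(-4)*(5 - 1))*f(-38, 383) = (-1 + (2/(-4))*(5 - 1))*(7 + 383) = (-1 + (2*(-¼))*4)*390 = (-1 - ½*4)*390 = (-1 - 2)*390 = -3*390 = -1170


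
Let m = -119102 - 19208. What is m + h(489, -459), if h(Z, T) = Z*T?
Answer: -362761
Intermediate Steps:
h(Z, T) = T*Z
m = -138310
m + h(489, -459) = -138310 - 459*489 = -138310 - 224451 = -362761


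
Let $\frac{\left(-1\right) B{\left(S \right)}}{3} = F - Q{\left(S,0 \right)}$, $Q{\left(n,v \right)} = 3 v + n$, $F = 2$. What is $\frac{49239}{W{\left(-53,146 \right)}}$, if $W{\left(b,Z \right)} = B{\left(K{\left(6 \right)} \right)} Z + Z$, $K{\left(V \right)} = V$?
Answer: $\frac{49239}{1898} \approx 25.943$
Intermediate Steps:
$Q{\left(n,v \right)} = n + 3 v$
$B{\left(S \right)} = -6 + 3 S$ ($B{\left(S \right)} = - 3 \left(2 - \left(S + 3 \cdot 0\right)\right) = - 3 \left(2 - \left(S + 0\right)\right) = - 3 \left(2 - S\right) = -6 + 3 S$)
$W{\left(b,Z \right)} = 13 Z$ ($W{\left(b,Z \right)} = \left(-6 + 3 \cdot 6\right) Z + Z = \left(-6 + 18\right) Z + Z = 12 Z + Z = 13 Z$)
$\frac{49239}{W{\left(-53,146 \right)}} = \frac{49239}{13 \cdot 146} = \frac{49239}{1898}$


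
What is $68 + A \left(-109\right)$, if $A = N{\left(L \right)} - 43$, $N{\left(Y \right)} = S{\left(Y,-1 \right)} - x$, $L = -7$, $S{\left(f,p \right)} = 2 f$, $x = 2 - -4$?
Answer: $6935$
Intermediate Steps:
$x = 6$ ($x = 2 + 4 = 6$)
$N{\left(Y \right)} = -6 + 2 Y$ ($N{\left(Y \right)} = 2 Y - 6 = -6 + 2 Y$)
$A = -63$ ($A = \left(-6 + 2 \left(-7\right)\right) - 43 = \left(-6 - 14\right) - 43 = -20 - 43 = -63$)
$68 + A \left(-109\right) = 68 - -6867 = 68 + 6867 = 6935$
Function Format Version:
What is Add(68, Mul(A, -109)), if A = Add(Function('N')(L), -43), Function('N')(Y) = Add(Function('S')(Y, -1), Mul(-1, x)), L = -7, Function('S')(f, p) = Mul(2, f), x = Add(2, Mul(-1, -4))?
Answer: 6935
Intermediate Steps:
x = 6 (x = Add(2, 4) = 6)
Function('N')(Y) = Add(-6, Mul(2, Y)) (Function('N')(Y) = Add(Mul(2, Y), Mul(-1, 6)) = Add(Mul(2, Y), -6) = Add(-6, Mul(2, Y)))
A = -63 (A = Add(Add(-6, Mul(2, -7)), -43) = Add(Add(-6, -14), -43) = Add(-20, -43) = -63)
Add(68, Mul(A, -109)) = Add(68, Mul(-63, -109)) = Add(68, 6867) = 6935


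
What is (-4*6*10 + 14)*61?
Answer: -13786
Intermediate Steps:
(-4*6*10 + 14)*61 = (-24*10 + 14)*61 = (-240 + 14)*61 = -226*61 = -13786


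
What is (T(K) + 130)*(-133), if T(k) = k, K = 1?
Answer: -17423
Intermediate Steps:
(T(K) + 130)*(-133) = (1 + 130)*(-133) = 131*(-133) = -17423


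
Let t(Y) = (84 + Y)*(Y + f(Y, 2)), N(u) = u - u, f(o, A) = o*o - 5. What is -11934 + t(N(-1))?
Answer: -12354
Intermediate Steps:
f(o, A) = -5 + o² (f(o, A) = o² - 5 = -5 + o²)
N(u) = 0 (N(u) = u - u = 0)
t(Y) = (84 + Y)*(-5 + Y + Y²) (t(Y) = (84 + Y)*(Y + (-5 + Y²)) = (84 + Y)*(-5 + Y + Y²))
-11934 + t(N(-1)) = -11934 + (-420 + 0³ + 79*0 + 85*0²) = -11934 + (-420 + 0 + 0 + 85*0) = -11934 + (-420 + 0 + 0 + 0) = -11934 - 420 = -12354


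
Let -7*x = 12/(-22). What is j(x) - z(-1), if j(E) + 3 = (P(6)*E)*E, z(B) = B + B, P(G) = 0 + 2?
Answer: -5857/5929 ≈ -0.98786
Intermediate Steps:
P(G) = 2
z(B) = 2*B
x = 6/77 (x = -12/(7*(-22)) = -12*(-1)/(7*22) = -1/7*(-6/11) = 6/77 ≈ 0.077922)
j(E) = -3 + 2*E**2 (j(E) = -3 + (2*E)*E = -3 + 2*E**2)
j(x) - z(-1) = (-3 + 2*(6/77)**2) - 2*(-1) = (-3 + 2*(36/5929)) - 1*(-2) = (-3 + 72/5929) + 2 = -17715/5929 + 2 = -5857/5929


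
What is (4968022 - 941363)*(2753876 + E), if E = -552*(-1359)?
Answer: 14109590308996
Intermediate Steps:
E = 750168
(4968022 - 941363)*(2753876 + E) = (4968022 - 941363)*(2753876 + 750168) = 4026659*3504044 = 14109590308996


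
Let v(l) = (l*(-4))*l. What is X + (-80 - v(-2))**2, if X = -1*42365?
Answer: -38269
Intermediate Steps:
v(l) = -4*l**2 (v(l) = (-4*l)*l = -4*l**2)
X = -42365
X + (-80 - v(-2))**2 = -42365 + (-80 - (-4)*(-2)**2)**2 = -42365 + (-80 - (-4)*4)**2 = -42365 + (-80 - 1*(-16))**2 = -42365 + (-80 + 16)**2 = -42365 + (-64)**2 = -42365 + 4096 = -38269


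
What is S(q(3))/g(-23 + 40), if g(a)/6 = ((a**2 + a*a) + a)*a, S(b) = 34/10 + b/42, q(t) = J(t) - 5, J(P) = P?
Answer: 176/3186225 ≈ 5.5238e-5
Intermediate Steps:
q(t) = -5 + t (q(t) = t - 5 = -5 + t)
S(b) = 17/5 + b/42 (S(b) = 34*(1/10) + b*(1/42) = 17/5 + b/42)
g(a) = 6*a*(a + 2*a**2) (g(a) = 6*(((a**2 + a*a) + a)*a) = 6*(((a**2 + a**2) + a)*a) = 6*((2*a**2 + a)*a) = 6*((a + 2*a**2)*a) = 6*(a*(a + 2*a**2)) = 6*a*(a + 2*a**2))
S(q(3))/g(-23 + 40) = (17/5 + (-5 + 3)/42)/(((-23 + 40)**2*(6 + 12*(-23 + 40)))) = (17/5 + (1/42)*(-2))/((17**2*(6 + 12*17))) = (17/5 - 1/21)/((289*(6 + 204))) = 352/(105*((289*210))) = (352/105)/60690 = (352/105)*(1/60690) = 176/3186225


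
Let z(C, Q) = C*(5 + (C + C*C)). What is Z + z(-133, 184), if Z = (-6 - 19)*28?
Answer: -2336313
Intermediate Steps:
z(C, Q) = C*(5 + C + C²) (z(C, Q) = C*(5 + (C + C²)) = C*(5 + C + C²))
Z = -700 (Z = -25*28 = -700)
Z + z(-133, 184) = -700 - 133*(5 - 133 + (-133)²) = -700 - 133*(5 - 133 + 17689) = -700 - 133*17561 = -700 - 2335613 = -2336313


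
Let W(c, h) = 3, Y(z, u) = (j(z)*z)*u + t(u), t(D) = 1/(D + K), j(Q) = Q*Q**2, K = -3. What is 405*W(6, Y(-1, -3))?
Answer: 1215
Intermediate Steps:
j(Q) = Q**3
t(D) = 1/(-3 + D) (t(D) = 1/(D - 3) = 1/(-3 + D))
Y(z, u) = 1/(-3 + u) + u*z**4 (Y(z, u) = (z**3*z)*u + 1/(-3 + u) = z**4*u + 1/(-3 + u) = u*z**4 + 1/(-3 + u) = 1/(-3 + u) + u*z**4)
405*W(6, Y(-1, -3)) = 405*3 = 1215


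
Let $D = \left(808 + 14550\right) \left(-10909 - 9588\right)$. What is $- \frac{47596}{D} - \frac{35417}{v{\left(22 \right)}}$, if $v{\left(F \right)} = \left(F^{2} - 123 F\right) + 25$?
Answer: $\frac{5574562814277}{345800029211} \approx 16.121$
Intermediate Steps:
$v{\left(F \right)} = 25 + F^{2} - 123 F$
$D = -314792926$ ($D = 15358 \left(-20497\right) = -314792926$)
$- \frac{47596}{D} - \frac{35417}{v{\left(22 \right)}} = - \frac{47596}{-314792926} - \frac{35417}{25 + 22^{2} - 2706} = \left(-47596\right) \left(- \frac{1}{314792926}\right) - \frac{35417}{25 + 484 - 2706} = \frac{23798}{157396463} - \frac{35417}{-2197} = \frac{23798}{157396463} - - \frac{35417}{2197} = \frac{23798}{157396463} + \frac{35417}{2197} = \frac{5574562814277}{345800029211}$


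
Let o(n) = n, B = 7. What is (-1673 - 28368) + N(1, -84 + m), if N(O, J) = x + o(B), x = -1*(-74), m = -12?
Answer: -29960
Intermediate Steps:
x = 74
N(O, J) = 81 (N(O, J) = 74 + 7 = 81)
(-1673 - 28368) + N(1, -84 + m) = (-1673 - 28368) + 81 = -30041 + 81 = -29960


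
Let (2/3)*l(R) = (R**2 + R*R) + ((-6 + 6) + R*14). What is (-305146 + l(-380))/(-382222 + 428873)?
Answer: 120074/46651 ≈ 2.5739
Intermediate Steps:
l(R) = 3*R**2 + 21*R (l(R) = 3*((R**2 + R*R) + ((-6 + 6) + R*14))/2 = 3*((R**2 + R**2) + (0 + 14*R))/2 = 3*(2*R**2 + 14*R)/2 = 3*R**2 + 21*R)
(-305146 + l(-380))/(-382222 + 428873) = (-305146 + 3*(-380)*(7 - 380))/(-382222 + 428873) = (-305146 + 3*(-380)*(-373))/46651 = (-305146 + 425220)*(1/46651) = 120074*(1/46651) = 120074/46651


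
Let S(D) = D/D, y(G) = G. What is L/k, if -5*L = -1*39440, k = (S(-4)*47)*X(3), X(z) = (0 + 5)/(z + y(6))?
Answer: 70992/235 ≈ 302.09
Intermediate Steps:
X(z) = 5/(6 + z) (X(z) = (0 + 5)/(z + 6) = 5/(6 + z))
S(D) = 1
k = 235/9 (k = (1*47)*(5/(6 + 3)) = 47*(5/9) = 235/9 ≈ 26.111)
L = 7888 (L = -(-1)*39440/5 = -⅕*(-39440) = 7888)
L/k = 7888/(235/9) = 7888*(9/235) = 70992/235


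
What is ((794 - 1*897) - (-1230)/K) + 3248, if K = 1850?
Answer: 581948/185 ≈ 3145.7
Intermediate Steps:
((794 - 1*897) - (-1230)/K) + 3248 = ((794 - 1*897) - (-1230)/1850) + 3248 = ((794 - 897) - (-1230)/1850) + 3248 = (-103 - 1*(-123/185)) + 3248 = (-103 + 123/185) + 3248 = -18932/185 + 3248 = 581948/185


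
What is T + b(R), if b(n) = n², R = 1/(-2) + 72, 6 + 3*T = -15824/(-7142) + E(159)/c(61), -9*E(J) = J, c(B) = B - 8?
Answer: 657033959/128556 ≈ 5110.9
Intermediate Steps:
c(B) = -8 + B
E(J) = -J/9
T = -44113/32139 (T = -2 + (-15824/(-7142) + (-⅑*159)/(-8 + 61))/3 = -2 + (-15824*(-1/7142) - 53/3/53)/3 = -2 + (7912/3571 - 53/3*1/53)/3 = -2 + (7912/3571 - ⅓)/3 = -2 + (⅓)*(20165/10713) = -2 + 20165/32139 = -44113/32139 ≈ -1.3726)
R = 143/2 (R = -½ + 72 = 143/2 ≈ 71.500)
T + b(R) = -44113/32139 + (143/2)² = -44113/32139 + 20449/4 = 657033959/128556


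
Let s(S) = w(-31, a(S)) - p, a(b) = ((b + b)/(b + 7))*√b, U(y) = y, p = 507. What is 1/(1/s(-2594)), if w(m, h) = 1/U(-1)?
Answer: -508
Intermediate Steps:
a(b) = 2*b^(3/2)/(7 + b) (a(b) = ((2*b)/(7 + b))*√b = (2*b/(7 + b))*√b = 2*b^(3/2)/(7 + b))
w(m, h) = -1 (w(m, h) = 1/(-1) = -1)
s(S) = -508 (s(S) = -1 - 1*507 = -1 - 507 = -508)
1/(1/s(-2594)) = 1/(1/(-508)) = 1/(-1/508) = -508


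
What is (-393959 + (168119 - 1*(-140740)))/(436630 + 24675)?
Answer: -17020/92261 ≈ -0.18448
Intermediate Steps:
(-393959 + (168119 - 1*(-140740)))/(436630 + 24675) = (-393959 + (168119 + 140740))/461305 = (-393959 + 308859)*(1/461305) = -85100*1/461305 = -17020/92261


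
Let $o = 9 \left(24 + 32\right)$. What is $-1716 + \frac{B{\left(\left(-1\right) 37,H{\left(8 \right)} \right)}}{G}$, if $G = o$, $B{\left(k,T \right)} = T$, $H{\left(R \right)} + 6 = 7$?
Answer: $- \frac{864863}{504} \approx -1716.0$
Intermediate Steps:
$H{\left(R \right)} = 1$ ($H{\left(R \right)} = -6 + 7 = 1$)
$o = 504$ ($o = 9 \cdot 56 = 504$)
$G = 504$
$-1716 + \frac{B{\left(\left(-1\right) 37,H{\left(8 \right)} \right)}}{G} = -1716 + 1 \cdot \frac{1}{504} = -1716 + \frac{1}{504} = - \frac{864863}{504}$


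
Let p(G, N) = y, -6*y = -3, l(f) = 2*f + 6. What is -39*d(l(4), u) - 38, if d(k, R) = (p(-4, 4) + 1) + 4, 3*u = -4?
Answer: -505/2 ≈ -252.50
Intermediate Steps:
u = -4/3 (u = (1/3)*(-4) = -4/3 ≈ -1.3333)
l(f) = 6 + 2*f
y = 1/2 (y = -1/6*(-3) = 1/2 ≈ 0.50000)
p(G, N) = 1/2
d(k, R) = 11/2 (d(k, R) = (1/2 + 1) + 4 = 3/2 + 4 = 11/2)
-39*d(l(4), u) - 38 = -39*11/2 - 38 = -429/2 - 38 = -505/2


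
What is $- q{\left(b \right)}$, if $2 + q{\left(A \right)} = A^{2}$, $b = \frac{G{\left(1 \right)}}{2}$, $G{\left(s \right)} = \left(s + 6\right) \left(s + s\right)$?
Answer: $-47$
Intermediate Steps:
$G{\left(s \right)} = 2 s \left(6 + s\right)$ ($G{\left(s \right)} = \left(6 + s\right) 2 s = 2 s \left(6 + s\right)$)
$b = 7$ ($b = \frac{2 \cdot 1 \left(6 + 1\right)}{2} = \frac{2 \cdot 1 \cdot 7}{2} = \frac{1}{2} \cdot 14 = 7$)
$q{\left(A \right)} = -2 + A^{2}$
$- q{\left(b \right)} = - (-2 + 7^{2}) = - (-2 + 49) = \left(-1\right) 47 = -47$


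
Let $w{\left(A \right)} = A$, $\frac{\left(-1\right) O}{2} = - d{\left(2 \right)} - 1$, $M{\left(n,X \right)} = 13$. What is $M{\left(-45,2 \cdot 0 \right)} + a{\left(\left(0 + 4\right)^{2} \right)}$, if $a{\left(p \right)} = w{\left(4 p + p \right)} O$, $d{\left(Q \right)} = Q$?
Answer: $493$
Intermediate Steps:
$O = 6$ ($O = - 2 \left(\left(-1\right) 2 - 1\right) = - 2 \left(-2 - 1\right) = \left(-2\right) \left(-3\right) = 6$)
$a{\left(p \right)} = 30 p$ ($a{\left(p \right)} = \left(4 p + p\right) 6 = 5 p 6 = 30 p$)
$M{\left(-45,2 \cdot 0 \right)} + a{\left(\left(0 + 4\right)^{2} \right)} = 13 + 30 \left(0 + 4\right)^{2} = 13 + 30 \cdot 4^{2} = 13 + 30 \cdot 16 = 13 + 480 = 493$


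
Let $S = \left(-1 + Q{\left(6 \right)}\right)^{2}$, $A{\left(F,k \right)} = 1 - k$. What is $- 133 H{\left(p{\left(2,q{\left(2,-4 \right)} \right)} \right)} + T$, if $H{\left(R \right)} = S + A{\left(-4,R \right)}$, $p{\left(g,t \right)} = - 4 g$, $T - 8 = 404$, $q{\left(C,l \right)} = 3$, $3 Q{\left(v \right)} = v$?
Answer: $-918$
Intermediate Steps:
$Q{\left(v \right)} = \frac{v}{3}$
$T = 412$ ($T = 8 + 404 = 412$)
$S = 1$ ($S = \left(-1 + \frac{1}{3} \cdot 6\right)^{2} = \left(-1 + 2\right)^{2} = 1^{2} = 1$)
$H{\left(R \right)} = 2 - R$ ($H{\left(R \right)} = 1 - \left(-1 + R\right) = 2 - R$)
$- 133 H{\left(p{\left(2,q{\left(2,-4 \right)} \right)} \right)} + T = - 133 \left(2 - \left(-4\right) 2\right) + 412 = - 133 \left(2 - -8\right) + 412 = - 133 \left(2 + 8\right) + 412 = \left(-133\right) 10 + 412 = -1330 + 412 = -918$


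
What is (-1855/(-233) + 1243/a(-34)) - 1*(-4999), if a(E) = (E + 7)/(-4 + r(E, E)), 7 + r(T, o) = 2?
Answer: 3789485/699 ≈ 5421.3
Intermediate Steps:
r(T, o) = -5 (r(T, o) = -7 + 2 = -5)
a(E) = -7/9 - E/9 (a(E) = (E + 7)/(-4 - 5) = (7 + E)/(-9) = (7 + E)*(-⅑) = -7/9 - E/9)
(-1855/(-233) + 1243/a(-34)) - 1*(-4999) = (-1855/(-233) + 1243/(-7/9 - ⅑*(-34))) - 1*(-4999) = (-1855*(-1/233) + 1243/(-7/9 + 34/9)) + 4999 = (1855/233 + 1243/3) + 4999 = 295184/699 + 4999 = 3789485/699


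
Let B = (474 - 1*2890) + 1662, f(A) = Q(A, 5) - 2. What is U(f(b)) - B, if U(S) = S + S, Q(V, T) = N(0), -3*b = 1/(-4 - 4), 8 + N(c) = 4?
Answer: 742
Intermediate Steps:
N(c) = -4 (N(c) = -8 + 4 = -4)
b = 1/24 (b = -1/(3*(-4 - 4)) = -⅓/(-8) = -⅓*(-⅛) = 1/24 ≈ 0.041667)
Q(V, T) = -4
f(A) = -6 (f(A) = -4 - 2 = -6)
U(S) = 2*S
B = -754 (B = (474 - 2890) + 1662 = -2416 + 1662 = -754)
U(f(b)) - B = 2*(-6) - 1*(-754) = -12 + 754 = 742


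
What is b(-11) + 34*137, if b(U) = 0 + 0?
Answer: 4658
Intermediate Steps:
b(U) = 0
b(-11) + 34*137 = 0 + 34*137 = 0 + 4658 = 4658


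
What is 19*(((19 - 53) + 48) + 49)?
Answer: 1197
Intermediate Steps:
19*(((19 - 53) + 48) + 49) = 19*((-34 + 48) + 49) = 19*(14 + 49) = 19*63 = 1197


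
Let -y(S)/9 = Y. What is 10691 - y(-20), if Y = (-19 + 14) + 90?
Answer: 11456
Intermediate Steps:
Y = 85 (Y = -5 + 90 = 85)
y(S) = -765 (y(S) = -9*85 = -765)
10691 - y(-20) = 10691 - 1*(-765) = 10691 + 765 = 11456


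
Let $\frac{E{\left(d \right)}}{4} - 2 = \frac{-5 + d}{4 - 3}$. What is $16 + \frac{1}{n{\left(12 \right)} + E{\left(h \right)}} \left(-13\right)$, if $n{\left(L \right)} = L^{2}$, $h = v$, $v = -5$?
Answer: $\frac{1779}{112} \approx 15.884$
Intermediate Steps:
$h = -5$
$E{\left(d \right)} = -12 + 4 d$ ($E{\left(d \right)} = 8 + 4 \frac{-5 + d}{4 - 3} = 8 + 4 \frac{-5 + d}{1} = 8 + 4 \left(-5 + d\right) 1 = 8 + 4 \left(-5 + d\right) = 8 + \left(-20 + 4 d\right) = -12 + 4 d$)
$16 + \frac{1}{n{\left(12 \right)} + E{\left(h \right)}} \left(-13\right) = 16 + \frac{1}{12^{2} + \left(-12 + 4 \left(-5\right)\right)} \left(-13\right) = 16 + \frac{1}{144 - 32} \left(-13\right) = 16 + \frac{1}{112} \left(-13\right) = 16 - \frac{13}{112} = \frac{1779}{112}$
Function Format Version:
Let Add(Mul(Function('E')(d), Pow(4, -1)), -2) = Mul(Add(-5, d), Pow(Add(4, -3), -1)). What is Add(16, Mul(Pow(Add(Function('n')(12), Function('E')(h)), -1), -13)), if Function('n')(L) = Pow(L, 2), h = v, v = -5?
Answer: Rational(1779, 112) ≈ 15.884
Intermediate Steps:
h = -5
Function('E')(d) = Add(-12, Mul(4, d)) (Function('E')(d) = Add(8, Mul(4, Mul(Add(-5, d), Pow(Add(4, -3), -1)))) = Add(8, Mul(4, Mul(Add(-5, d), Pow(1, -1)))) = Add(8, Mul(4, Mul(Add(-5, d), 1))) = Add(8, Mul(4, Add(-5, d))) = Add(8, Add(-20, Mul(4, d))) = Add(-12, Mul(4, d)))
Add(16, Mul(Pow(Add(Function('n')(12), Function('E')(h)), -1), -13)) = Add(16, Mul(Pow(Add(Pow(12, 2), Add(-12, Mul(4, -5))), -1), -13)) = Add(16, Mul(Pow(Add(144, Add(-12, -20)), -1), -13)) = Add(16, Mul(Pow(Add(144, -32), -1), -13)) = Add(16, Mul(Pow(112, -1), -13)) = Add(16, Mul(Rational(1, 112), -13)) = Add(16, Rational(-13, 112)) = Rational(1779, 112)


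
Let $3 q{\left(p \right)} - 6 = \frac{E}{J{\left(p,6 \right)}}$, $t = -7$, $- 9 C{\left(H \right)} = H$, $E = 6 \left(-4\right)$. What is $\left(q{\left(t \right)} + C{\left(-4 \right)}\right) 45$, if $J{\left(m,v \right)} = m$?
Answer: $\frac{1130}{7} \approx 161.43$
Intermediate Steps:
$E = -24$
$C{\left(H \right)} = - \frac{H}{9}$
$q{\left(p \right)} = 2 - \frac{8}{p}$ ($q{\left(p \right)} = 2 + \frac{\left(-24\right) \frac{1}{p}}{3} = 2 - \frac{8}{p}$)
$\left(q{\left(t \right)} + C{\left(-4 \right)}\right) 45 = \left(\left(2 - \frac{8}{-7}\right) - - \frac{4}{9}\right) 45 = \left(\left(2 - - \frac{8}{7}\right) + \frac{4}{9}\right) 45 = \left(\left(2 + \frac{8}{7}\right) + \frac{4}{9}\right) 45 = \left(\frac{22}{7} + \frac{4}{9}\right) 45 = \frac{226}{63} \cdot 45 = \frac{1130}{7}$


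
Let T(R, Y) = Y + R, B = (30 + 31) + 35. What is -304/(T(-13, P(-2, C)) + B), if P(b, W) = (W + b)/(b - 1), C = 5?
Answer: -152/41 ≈ -3.7073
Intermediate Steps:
B = 96 (B = 61 + 35 = 96)
P(b, W) = (W + b)/(-1 + b)
T(R, Y) = R + Y
-304/(T(-13, P(-2, C)) + B) = -304/((-13 + (5 - 2)/(-1 - 2)) + 96) = -304/((-13 + 3/(-3)) + 96) = -304/((-13 - 1/3*3) + 96) = -304/((-13 - 1) + 96) = -304/(-14 + 96) = -304/82 = -304*1/82 = -152/41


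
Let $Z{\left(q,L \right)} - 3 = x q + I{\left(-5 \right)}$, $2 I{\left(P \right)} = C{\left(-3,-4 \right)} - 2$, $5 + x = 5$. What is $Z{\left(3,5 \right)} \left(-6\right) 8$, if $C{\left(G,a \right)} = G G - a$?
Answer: $-408$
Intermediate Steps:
$C{\left(G,a \right)} = G^{2} - a$
$x = 0$ ($x = -5 + 5 = 0$)
$I{\left(P \right)} = \frac{11}{2}$ ($I{\left(P \right)} = \frac{\left(\left(-3\right)^{2} - -4\right) - 2}{2} = \frac{\left(9 + 4\right) - 2}{2} = \frac{13 - 2}{2} = \frac{1}{2} \cdot 11 = \frac{11}{2}$)
$Z{\left(q,L \right)} = \frac{17}{2}$ ($Z{\left(q,L \right)} = 3 + \left(0 q + \frac{11}{2}\right) = 3 + \left(0 + \frac{11}{2}\right) = 3 + \frac{11}{2} = \frac{17}{2}$)
$Z{\left(3,5 \right)} \left(-6\right) 8 = \frac{17}{2} \left(-6\right) 8 = \left(-51\right) 8 = -408$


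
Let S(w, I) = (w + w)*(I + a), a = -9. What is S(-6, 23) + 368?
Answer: 200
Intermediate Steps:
S(w, I) = 2*w*(-9 + I) (S(w, I) = (w + w)*(I - 9) = (2*w)*(-9 + I) = 2*w*(-9 + I))
S(-6, 23) + 368 = 2*(-6)*(-9 + 23) + 368 = 2*(-6)*14 + 368 = -168 + 368 = 200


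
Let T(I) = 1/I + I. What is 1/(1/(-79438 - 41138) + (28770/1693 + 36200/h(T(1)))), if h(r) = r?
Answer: 204135168/3698315510627 ≈ 5.5197e-5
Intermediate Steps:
T(I) = I + 1/I
1/(1/(-79438 - 41138) + (28770/1693 + 36200/h(T(1)))) = 1/(1/(-79438 - 41138) + (28770/1693 + 36200/(1 + 1/1))) = 1/(1/(-120576) + (28770*(1/1693) + 36200/(1 + 1))) = 1/(-1/120576 + (28770/1693 + 36200/2)) = 1/(-1/120576 + (28770/1693 + 36200*(1/2))) = 1/(-1/120576 + (28770/1693 + 18100)) = 1/(-1/120576 + 30672070/1693) = 1/(3698315510627/204135168) = 204135168/3698315510627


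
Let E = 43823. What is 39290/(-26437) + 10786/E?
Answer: -1436656188/1158548651 ≈ -1.2400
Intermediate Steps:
39290/(-26437) + 10786/E = 39290/(-26437) + 10786/43823 = 39290*(-1/26437) + 10786*(1/43823) = -39290/26437 + 10786/43823 = -1436656188/1158548651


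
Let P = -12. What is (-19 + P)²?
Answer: 961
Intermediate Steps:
(-19 + P)² = (-19 - 12)² = (-31)² = 961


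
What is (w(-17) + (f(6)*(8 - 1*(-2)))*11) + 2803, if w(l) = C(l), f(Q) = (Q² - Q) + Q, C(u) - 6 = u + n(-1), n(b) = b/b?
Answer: 6753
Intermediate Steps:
n(b) = 1
C(u) = 7 + u (C(u) = 6 + (u + 1) = 6 + (1 + u) = 7 + u)
f(Q) = Q²
w(l) = 7 + l
(w(-17) + (f(6)*(8 - 1*(-2)))*11) + 2803 = ((7 - 17) + (6²*(8 - 1*(-2)))*11) + 2803 = (-10 + (36*(8 + 2))*11) + 2803 = (-10 + (36*10)*11) + 2803 = (-10 + 360*11) + 2803 = (-10 + 3960) + 2803 = 3950 + 2803 = 6753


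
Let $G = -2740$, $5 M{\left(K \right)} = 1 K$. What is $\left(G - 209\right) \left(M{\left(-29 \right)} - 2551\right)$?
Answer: $\frac{37700016}{5} \approx 7.54 \cdot 10^{6}$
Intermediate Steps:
$M{\left(K \right)} = \frac{K}{5}$ ($M{\left(K \right)} = \frac{1 K}{5} = \frac{K}{5}$)
$\left(G - 209\right) \left(M{\left(-29 \right)} - 2551\right) = \left(-2740 - 209\right) \left(\frac{1}{5} \left(-29\right) - 2551\right) = - 2949 \left(- \frac{29}{5} - 2551\right) = \left(-2949\right) \left(- \frac{12784}{5}\right) = \frac{37700016}{5}$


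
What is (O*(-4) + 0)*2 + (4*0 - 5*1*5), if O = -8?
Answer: 39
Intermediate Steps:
(O*(-4) + 0)*2 + (4*0 - 5*1*5) = (-8*(-4) + 0)*2 + (4*0 - 5*1*5) = (32 + 0)*2 + (0 - 5*5) = 32*2 + (0 - 25) = 64 - 25 = 39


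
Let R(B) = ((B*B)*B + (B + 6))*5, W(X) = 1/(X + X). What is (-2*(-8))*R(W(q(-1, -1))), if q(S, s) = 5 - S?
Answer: 52565/108 ≈ 486.71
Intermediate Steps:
W(X) = 1/(2*X)
R(B) = 30 + 5*B + 5*B**3 (R(B) = (B**2*B + (6 + B))*5 = (B**3 + (6 + B))*5 = (6 + B + B**3)*5 = 30 + 5*B + 5*B**3)
(-2*(-8))*R(W(q(-1, -1))) = (-2*(-8))*(30 + 5*(1/(2*(5 - 1*(-1)))) + 5*(1/(2*(5 - 1*(-1))))**3) = 16*(30 + 5*(1/(2*(5 + 1))) + 5*(1/(2*(5 + 1)))**3) = 16*(30 + 5*((1/2)/6) + 5*((1/2)/6)**3) = 16*(30 + 5*((1/2)*(1/6)) + 5*((1/2)*(1/6))**3) = 16*(30 + 5*(1/12) + 5*(1/12)**3) = 16*(30 + 5/12 + 5*(1/1728)) = 16*(30 + 5/12 + 5/1728) = 16*(52565/1728) = 52565/108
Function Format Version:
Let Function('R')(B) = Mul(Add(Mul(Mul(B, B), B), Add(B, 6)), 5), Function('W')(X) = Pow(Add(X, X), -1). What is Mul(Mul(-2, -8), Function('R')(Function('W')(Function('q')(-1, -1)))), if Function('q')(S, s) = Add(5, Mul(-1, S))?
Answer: Rational(52565, 108) ≈ 486.71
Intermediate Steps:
Function('W')(X) = Mul(Rational(1, 2), Pow(X, -1)) (Function('W')(X) = Pow(Mul(2, X), -1) = Mul(Rational(1, 2), Pow(X, -1)))
Function('R')(B) = Add(30, Mul(5, B), Mul(5, Pow(B, 3))) (Function('R')(B) = Mul(Add(Mul(Pow(B, 2), B), Add(6, B)), 5) = Mul(Add(Pow(B, 3), Add(6, B)), 5) = Mul(Add(6, B, Pow(B, 3)), 5) = Add(30, Mul(5, B), Mul(5, Pow(B, 3))))
Mul(Mul(-2, -8), Function('R')(Function('W')(Function('q')(-1, -1)))) = Mul(Mul(-2, -8), Add(30, Mul(5, Mul(Rational(1, 2), Pow(Add(5, Mul(-1, -1)), -1))), Mul(5, Pow(Mul(Rational(1, 2), Pow(Add(5, Mul(-1, -1)), -1)), 3)))) = Mul(16, Add(30, Mul(5, Mul(Rational(1, 2), Pow(Add(5, 1), -1))), Mul(5, Pow(Mul(Rational(1, 2), Pow(Add(5, 1), -1)), 3)))) = Mul(16, Add(30, Mul(5, Mul(Rational(1, 2), Pow(6, -1))), Mul(5, Pow(Mul(Rational(1, 2), Pow(6, -1)), 3)))) = Mul(16, Add(30, Mul(5, Mul(Rational(1, 2), Rational(1, 6))), Mul(5, Pow(Mul(Rational(1, 2), Rational(1, 6)), 3)))) = Mul(16, Add(30, Mul(5, Rational(1, 12)), Mul(5, Pow(Rational(1, 12), 3)))) = Mul(16, Add(30, Rational(5, 12), Mul(5, Rational(1, 1728)))) = Mul(16, Add(30, Rational(5, 12), Rational(5, 1728))) = Mul(16, Rational(52565, 1728)) = Rational(52565, 108)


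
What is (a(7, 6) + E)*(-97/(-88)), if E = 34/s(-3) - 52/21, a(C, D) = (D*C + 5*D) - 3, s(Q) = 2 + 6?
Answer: 576665/7392 ≈ 78.012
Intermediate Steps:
s(Q) = 8
a(C, D) = -3 + 5*D + C*D (a(C, D) = (C*D + 5*D) - 3 = (5*D + C*D) - 3 = -3 + 5*D + C*D)
E = 149/84 (E = 34/8 - 52/21 = 34*(⅛) - 52*1/21 = 17/4 - 52/21 = 149/84 ≈ 1.7738)
(a(7, 6) + E)*(-97/(-88)) = ((-3 + 5*6 + 7*6) + 149/84)*(-97/(-88)) = ((-3 + 30 + 42) + 149/84)*(-97*(-1/88)) = (69 + 149/84)*(97/88) = (5945/84)*(97/88) = 576665/7392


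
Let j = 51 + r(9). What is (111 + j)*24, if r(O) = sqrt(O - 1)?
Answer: 3888 + 48*sqrt(2) ≈ 3955.9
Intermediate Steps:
r(O) = sqrt(-1 + O)
j = 51 + 2*sqrt(2) (j = 51 + sqrt(-1 + 9) = 51 + sqrt(8) = 51 + 2*sqrt(2) ≈ 53.828)
(111 + j)*24 = (111 + (51 + 2*sqrt(2)))*24 = (162 + 2*sqrt(2))*24 = 3888 + 48*sqrt(2)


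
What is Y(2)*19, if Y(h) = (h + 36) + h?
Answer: 760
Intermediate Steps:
Y(h) = 36 + 2*h (Y(h) = (36 + h) + h = 36 + 2*h)
Y(2)*19 = (36 + 2*2)*19 = (36 + 4)*19 = 40*19 = 760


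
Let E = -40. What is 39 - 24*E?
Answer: 999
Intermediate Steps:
39 - 24*E = 39 - 24*(-40) = 39 + 960 = 999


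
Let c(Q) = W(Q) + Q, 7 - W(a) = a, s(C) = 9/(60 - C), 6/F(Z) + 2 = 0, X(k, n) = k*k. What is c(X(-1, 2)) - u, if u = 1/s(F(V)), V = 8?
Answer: 0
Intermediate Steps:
X(k, n) = k²
F(Z) = -3 (F(Z) = 6/(-2 + 0) = 6/(-2) = 6*(-½) = -3)
W(a) = 7 - a
c(Q) = 7 (c(Q) = (7 - Q) + Q = 7)
u = 7 (u = 1/(-9/(-60 - 3)) = 1/(-9/(-63)) = 1/(-9*(-1/63)) = 1/(⅐) = 7)
c(X(-1, 2)) - u = 7 - 1*7 = 7 - 7 = 0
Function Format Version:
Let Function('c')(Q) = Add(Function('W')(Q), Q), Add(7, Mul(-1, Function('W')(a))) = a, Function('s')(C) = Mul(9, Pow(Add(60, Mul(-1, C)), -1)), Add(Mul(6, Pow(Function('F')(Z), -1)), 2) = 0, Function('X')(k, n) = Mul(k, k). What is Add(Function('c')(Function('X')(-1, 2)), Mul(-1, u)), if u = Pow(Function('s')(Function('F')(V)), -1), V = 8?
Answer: 0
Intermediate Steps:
Function('X')(k, n) = Pow(k, 2)
Function('F')(Z) = -3 (Function('F')(Z) = Mul(6, Pow(Add(-2, 0), -1)) = Mul(6, Pow(-2, -1)) = Mul(6, Rational(-1, 2)) = -3)
Function('W')(a) = Add(7, Mul(-1, a))
Function('c')(Q) = 7 (Function('c')(Q) = Add(Add(7, Mul(-1, Q)), Q) = 7)
u = 7 (u = Pow(Mul(-9, Pow(Add(-60, -3), -1)), -1) = Pow(Mul(-9, Pow(-63, -1)), -1) = Pow(Mul(-9, Rational(-1, 63)), -1) = Pow(Rational(1, 7), -1) = 7)
Add(Function('c')(Function('X')(-1, 2)), Mul(-1, u)) = Add(7, Mul(-1, 7)) = Add(7, -7) = 0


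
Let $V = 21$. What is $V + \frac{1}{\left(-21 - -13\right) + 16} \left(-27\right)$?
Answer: $\frac{141}{8} \approx 17.625$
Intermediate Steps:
$V + \frac{1}{\left(-21 - -13\right) + 16} \left(-27\right) = 21 + \frac{1}{\left(-21 - -13\right) + 16} \left(-27\right) = 21 + \frac{1}{\left(-21 + 13\right) + 16} \left(-27\right) = 21 + \frac{1}{-8 + 16} \left(-27\right) = 21 + \frac{1}{8} \left(-27\right) = 21 - \frac{27}{8} = \frac{141}{8}$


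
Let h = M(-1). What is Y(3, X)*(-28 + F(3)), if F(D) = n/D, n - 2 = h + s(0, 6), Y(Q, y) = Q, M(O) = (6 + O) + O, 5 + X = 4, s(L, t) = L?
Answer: -78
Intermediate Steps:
X = -1 (X = -5 + 4 = -1)
M(O) = 6 + 2*O
h = 4 (h = 6 + 2*(-1) = 6 - 2 = 4)
n = 6 (n = 2 + (4 + 0) = 2 + 4 = 6)
F(D) = 6/D
Y(3, X)*(-28 + F(3)) = 3*(-28 + 6/3) = 3*(-28 + 6*(⅓)) = 3*(-28 + 2) = 3*(-26) = -78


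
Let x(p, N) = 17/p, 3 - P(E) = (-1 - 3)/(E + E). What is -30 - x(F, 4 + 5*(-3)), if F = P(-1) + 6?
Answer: -227/7 ≈ -32.429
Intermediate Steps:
P(E) = 3 + 2/E (P(E) = 3 - (-1 - 3)/(E + E) = 3 - (-4)/(2*E) = 3 - (-4)*1/(2*E) = 3 - (-2)/E = 3 + 2/E)
F = 7 (F = (3 + 2/(-1)) + 6 = (3 + 2*(-1)) + 6 = (3 - 2) + 6 = 1 + 6 = 7)
-30 - x(F, 4 + 5*(-3)) = -30 - 17/7 = -227/7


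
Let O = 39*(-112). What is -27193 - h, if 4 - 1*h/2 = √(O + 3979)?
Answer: -27201 + 2*I*√389 ≈ -27201.0 + 39.446*I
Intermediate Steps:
O = -4368
h = 8 - 2*I*√389 (h = 8 - 2*√(-4368 + 3979) = 8 - 2*I*√389 ≈ 8.0 - 39.446*I)
-27193 - h = -27193 - (8 - 2*I*√389) = -27193 + (-8 + 2*I*√389) = -27201 + 2*I*√389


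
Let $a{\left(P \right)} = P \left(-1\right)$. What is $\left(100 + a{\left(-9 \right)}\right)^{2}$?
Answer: $11881$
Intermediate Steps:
$a{\left(P \right)} = - P$
$\left(100 + a{\left(-9 \right)}\right)^{2} = \left(100 - -9\right)^{2} = \left(100 + 9\right)^{2} = 109^{2} = 11881$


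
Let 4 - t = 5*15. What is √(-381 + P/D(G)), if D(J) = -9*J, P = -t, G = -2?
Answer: I*√13574/6 ≈ 19.418*I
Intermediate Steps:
t = -71 (t = 4 - 5*15 = 4 - 1*75 = 4 - 75 = -71)
P = 71 (P = -1*(-71) = 71)
√(-381 + P/D(G)) = √(-381 + 71/((-9*(-2)))) = √(-381 + 71/18) = √(-6787/18) = I*√13574/6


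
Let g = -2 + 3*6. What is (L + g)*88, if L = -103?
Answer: -7656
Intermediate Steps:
g = 16 (g = -2 + 18 = 16)
(L + g)*88 = (-103 + 16)*88 = -87*88 = -7656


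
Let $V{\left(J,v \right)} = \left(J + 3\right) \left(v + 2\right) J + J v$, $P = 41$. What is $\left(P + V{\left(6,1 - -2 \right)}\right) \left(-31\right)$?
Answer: $-10199$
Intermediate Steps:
$V{\left(J,v \right)} = J v + J \left(2 + v\right) \left(3 + J\right)$ ($V{\left(J,v \right)} = \left(3 + J\right) \left(2 + v\right) J + J v = \left(2 + v\right) \left(3 + J\right) J + J v = J \left(2 + v\right) \left(3 + J\right) + J v = J v + J \left(2 + v\right) \left(3 + J\right)$)
$\left(P + V{\left(6,1 - -2 \right)}\right) \left(-31\right) = \left(41 + 6 \left(6 + 2 \cdot 6 + 4 \left(1 - -2\right) + 6 \left(1 - -2\right)\right)\right) \left(-31\right) = \left(41 + 6 \left(6 + 12 + 4 \left(1 + 2\right) + 6 \left(1 + 2\right)\right)\right) \left(-31\right) = \left(41 + 6 \left(6 + 12 + 4 \cdot 3 + 6 \cdot 3\right)\right) \left(-31\right) = \left(41 + 6 \left(6 + 12 + 12 + 18\right)\right) \left(-31\right) = \left(41 + 6 \cdot 48\right) \left(-31\right) = \left(41 + 288\right) \left(-31\right) = 329 \left(-31\right) = -10199$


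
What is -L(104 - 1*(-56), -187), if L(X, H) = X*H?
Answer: 29920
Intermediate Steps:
L(X, H) = H*X
-L(104 - 1*(-56), -187) = -(-187)*(104 - 1*(-56)) = -(-187)*(104 + 56) = -(-187)*160 = -1*(-29920) = 29920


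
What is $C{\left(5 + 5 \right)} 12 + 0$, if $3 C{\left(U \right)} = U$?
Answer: $40$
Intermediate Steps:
$C{\left(U \right)} = \frac{U}{3}$
$C{\left(5 + 5 \right)} 12 + 0 = \frac{5 + 5}{3} \cdot 12 + 0 = \frac{1}{3} \cdot 10 \cdot 12 + 0 = \frac{10}{3} \cdot 12 + 0 = 40 + 0 = 40$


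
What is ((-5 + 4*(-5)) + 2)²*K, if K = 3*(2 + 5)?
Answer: 11109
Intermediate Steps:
K = 21 (K = 3*7 = 21)
((-5 + 4*(-5)) + 2)²*K = ((-5 + 4*(-5)) + 2)²*21 = ((-5 - 20) + 2)²*21 = (-25 + 2)²*21 = (-23)²*21 = 529*21 = 11109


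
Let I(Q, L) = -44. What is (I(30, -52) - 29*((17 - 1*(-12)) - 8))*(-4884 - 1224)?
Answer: 3988524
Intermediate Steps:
(I(30, -52) - 29*((17 - 1*(-12)) - 8))*(-4884 - 1224) = (-44 - 29*((17 - 1*(-12)) - 8))*(-4884 - 1224) = (-44 - 29*((17 + 12) - 8))*(-6108) = (-44 - 29*(29 - 8))*(-6108) = (-44 - 29*21)*(-6108) = (-44 - 609)*(-6108) = -653*(-6108) = 3988524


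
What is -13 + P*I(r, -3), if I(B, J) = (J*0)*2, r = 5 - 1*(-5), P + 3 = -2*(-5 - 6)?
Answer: -13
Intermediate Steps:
P = 19 (P = -3 - 2*(-5 - 6) = -3 - 2*(-11) = -3 + 22 = 19)
r = 10 (r = 5 + 5 = 10)
I(B, J) = 0 (I(B, J) = 0*2 = 0)
-13 + P*I(r, -3) = -13 + 19*0 = -13 + 0 = -13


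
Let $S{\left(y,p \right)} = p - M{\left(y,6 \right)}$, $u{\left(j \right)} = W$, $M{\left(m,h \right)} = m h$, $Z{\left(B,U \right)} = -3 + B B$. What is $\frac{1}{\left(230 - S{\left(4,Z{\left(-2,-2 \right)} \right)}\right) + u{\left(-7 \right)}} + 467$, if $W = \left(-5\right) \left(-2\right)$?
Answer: $\frac{122822}{263} \approx 467.0$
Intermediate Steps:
$Z{\left(B,U \right)} = -3 + B^{2}$
$M{\left(m,h \right)} = h m$
$W = 10$
$u{\left(j \right)} = 10$
$S{\left(y,p \right)} = p - 6 y$
$\frac{1}{\left(230 - S{\left(4,Z{\left(-2,-2 \right)} \right)}\right) + u{\left(-7 \right)}} + 467 = \frac{1}{\left(230 - \left(\left(-3 + \left(-2\right)^{2}\right) - 24\right)\right) + 10} + 467 = \frac{1}{\left(230 - \left(\left(-3 + 4\right) - 24\right)\right) + 10} + 467 = \frac{1}{\left(230 - \left(1 - 24\right)\right) + 10} + 467 = \frac{1}{\left(230 - -23\right) + 10} + 467 = \frac{1}{\left(230 + 23\right) + 10} + 467 = \frac{1}{253 + 10} + 467 = \frac{1}{263} + 467 = \frac{122822}{263}$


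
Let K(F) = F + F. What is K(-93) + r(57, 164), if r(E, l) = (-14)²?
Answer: 10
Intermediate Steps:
K(F) = 2*F
r(E, l) = 196
K(-93) + r(57, 164) = 2*(-93) + 196 = -186 + 196 = 10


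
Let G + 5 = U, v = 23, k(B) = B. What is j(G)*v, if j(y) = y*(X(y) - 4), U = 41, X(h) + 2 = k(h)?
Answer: 24840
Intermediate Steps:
X(h) = -2 + h
G = 36 (G = -5 + 41 = 36)
j(y) = y*(-6 + y) (j(y) = y*((-2 + y) - 4) = y*(-6 + y))
j(G)*v = (36*(-6 + 36))*23 = (36*30)*23 = 1080*23 = 24840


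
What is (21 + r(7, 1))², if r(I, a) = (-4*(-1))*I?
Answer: 2401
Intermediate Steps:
r(I, a) = 4*I
(21 + r(7, 1))² = (21 + 4*7)² = (21 + 28)² = 49² = 2401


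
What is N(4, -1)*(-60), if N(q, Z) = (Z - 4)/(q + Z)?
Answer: 100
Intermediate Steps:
N(q, Z) = (-4 + Z)/(Z + q)
N(4, -1)*(-60) = ((-4 - 1)/(-1 + 4))*(-60) = (-5/3)*(-60) = ((⅓)*(-5))*(-60) = -5/3*(-60) = 100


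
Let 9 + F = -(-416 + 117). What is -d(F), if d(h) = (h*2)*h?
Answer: -168200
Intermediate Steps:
F = 290 (F = -9 - (-416 + 117) = -9 - 1*(-299) = -9 + 299 = 290)
d(h) = 2*h² (d(h) = (2*h)*h = 2*h²)
-d(F) = -2*290² = -2*84100 = -1*168200 = -168200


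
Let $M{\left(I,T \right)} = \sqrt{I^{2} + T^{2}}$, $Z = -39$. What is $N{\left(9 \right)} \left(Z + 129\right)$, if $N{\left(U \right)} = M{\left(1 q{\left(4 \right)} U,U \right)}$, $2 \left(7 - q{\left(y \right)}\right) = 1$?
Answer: $405 \sqrt{173} \approx 5326.9$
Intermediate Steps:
$q{\left(y \right)} = \frac{13}{2}$ ($q{\left(y \right)} = 7 - \frac{1}{2} = \frac{13}{2}$)
$N{\left(U \right)} = \frac{\sqrt{173} \sqrt{U^{2}}}{2}$ ($N{\left(U \right)} = \sqrt{\left(1 \cdot \frac{13}{2} U\right)^{2} + U^{2}} = \sqrt{\left(\frac{13 U}{2}\right)^{2} + U^{2}} = \sqrt{\frac{169 U^{2}}{4} + U^{2}} = \sqrt{\frac{173 U^{2}}{4}} = \frac{\sqrt{173} \sqrt{U^{2}}}{2}$)
$N{\left(9 \right)} \left(Z + 129\right) = \frac{\sqrt{173} \sqrt{9^{2}}}{2} \left(-39 + 129\right) = \frac{\sqrt{173} \sqrt{81}}{2} \cdot 90 = \frac{1}{2} \sqrt{173} \cdot 9 \cdot 90 = \frac{9 \sqrt{173}}{2} \cdot 90 = 405 \sqrt{173}$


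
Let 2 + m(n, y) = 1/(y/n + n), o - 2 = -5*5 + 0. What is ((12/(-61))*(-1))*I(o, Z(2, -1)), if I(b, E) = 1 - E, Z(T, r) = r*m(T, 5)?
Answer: -28/183 ≈ -0.15301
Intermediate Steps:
o = -23 (o = 2 + (-5*5 + 0) = 2 + (-25 + 0) = 2 - 25 = -23)
m(n, y) = -2 + 1/(n + y/n) (m(n, y) = -2 + 1/(y/n + n) = -2 + 1/(n + y/n))
Z(T, r) = r*(-10 + T - 2*T²)/(5 + T²) (Z(T, r) = r*((T - 2*5 - 2*T²)/(5 + T²)) = r*((T - 10 - 2*T²)/(5 + T²)) = r*((-10 + T - 2*T²)/(5 + T²)) = r*(-10 + T - 2*T²)/(5 + T²))
((12/(-61))*(-1))*I(o, Z(2, -1)) = ((12/(-61))*(-1))*(1 - (-1)*(-10 + 2 - 2*2²)/(5 + 2²)) = ((12*(-1/61))*(-1))*(1 - (-1)*(-10 + 2 - 2*4)/(5 + 4)) = (-12/61*(-1))*(1 - (-1)*(-10 + 2 - 8)/9) = 12*(1 - (-1)*(-16)/9)/61 = 12*(1 - 1*16/9)/61 = 12*(1 - 16/9)/61 = (12/61)*(-7/9) = -28/183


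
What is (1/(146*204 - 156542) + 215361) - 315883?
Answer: -12741967677/126758 ≈ -1.0052e+5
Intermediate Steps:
(1/(146*204 - 156542) + 215361) - 315883 = (1/(29784 - 156542) + 215361) - 315883 = (1/(-126758) + 215361) - 315883 = (-1/126758 + 215361) - 315883 = 27298729637/126758 - 315883 = -12741967677/126758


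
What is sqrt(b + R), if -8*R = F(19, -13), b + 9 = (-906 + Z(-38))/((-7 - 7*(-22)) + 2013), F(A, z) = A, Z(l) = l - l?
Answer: I*sqrt(10615)/30 ≈ 3.4343*I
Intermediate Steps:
Z(l) = 0
b = -3391/360 (b = -9 + (-906 + 0)/((-7 - 7*(-22)) + 2013) = -9 - 906/((-7 + 154) + 2013) = -9 - 906/(147 + 2013) = -9 - 906/2160 = -9 - 906*1/2160 = -9 - 151/360 = -3391/360 ≈ -9.4194)
R = -19/8 (R = -1/8*19 = -19/8 ≈ -2.3750)
sqrt(b + R) = sqrt(-3391/360 - 19/8) = sqrt(-2123/180) = I*sqrt(10615)/30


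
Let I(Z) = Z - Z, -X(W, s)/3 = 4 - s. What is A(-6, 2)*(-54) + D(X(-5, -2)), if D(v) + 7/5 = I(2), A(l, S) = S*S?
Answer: -1087/5 ≈ -217.40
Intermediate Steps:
X(W, s) = -12 + 3*s (X(W, s) = -3*(4 - s) = -12 + 3*s)
I(Z) = 0
A(l, S) = S²
D(v) = -7/5 (D(v) = -7/5 + 0 = -7/5)
A(-6, 2)*(-54) + D(X(-5, -2)) = 2²*(-54) - 7/5 = 4*(-54) - 7/5 = -216 - 7/5 = -1087/5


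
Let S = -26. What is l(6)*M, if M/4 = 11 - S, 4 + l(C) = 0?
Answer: -592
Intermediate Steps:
l(C) = -4 (l(C) = -4 + 0 = -4)
M = 148 (M = 4*(11 - 1*(-26)) = 4*(11 + 26) = 4*37 = 148)
l(6)*M = -4*148 = -592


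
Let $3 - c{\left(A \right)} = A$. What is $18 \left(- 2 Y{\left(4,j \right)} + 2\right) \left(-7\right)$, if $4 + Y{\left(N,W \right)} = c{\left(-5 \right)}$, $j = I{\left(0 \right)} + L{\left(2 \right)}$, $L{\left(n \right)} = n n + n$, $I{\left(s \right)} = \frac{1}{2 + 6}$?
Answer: $756$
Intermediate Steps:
$c{\left(A \right)} = 3 - A$
$I{\left(s \right)} = \frac{1}{8}$
$L{\left(n \right)} = n + n^{2}$ ($L{\left(n \right)} = n^{2} + n = n + n^{2}$)
$j = \frac{49}{8}$ ($j = \frac{1}{8} + 2 \left(1 + 2\right) = \frac{1}{8} + 2 \cdot 3 = \frac{1}{8} + 6 = \frac{49}{8} \approx 6.125$)
$Y{\left(N,W \right)} = 4$ ($Y{\left(N,W \right)} = -4 + \left(3 - -5\right) = -4 + \left(3 + 5\right) = -4 + 8 = 4$)
$18 \left(- 2 Y{\left(4,j \right)} + 2\right) \left(-7\right) = 18 \left(\left(-2\right) 4 + 2\right) \left(-7\right) = 18 \left(-8 + 2\right) \left(-7\right) = 18 \left(-6\right) \left(-7\right) = \left(-108\right) \left(-7\right) = 756$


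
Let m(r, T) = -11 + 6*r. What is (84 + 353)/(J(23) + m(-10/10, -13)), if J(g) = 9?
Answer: -437/8 ≈ -54.625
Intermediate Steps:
(84 + 353)/(J(23) + m(-10/10, -13)) = (84 + 353)/(9 + (-11 + 6*(-10/10))) = 437/(9 + (-11 + 6*(-10*1/10))) = 437/(9 + (-11 + 6*(-1))) = 437/(9 + (-11 - 6)) = 437/(9 - 17) = 437/(-8) = 437*(-1/8) = -437/8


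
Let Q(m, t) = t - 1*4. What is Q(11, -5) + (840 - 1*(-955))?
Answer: 1786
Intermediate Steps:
Q(m, t) = -4 + t (Q(m, t) = t - 4 = -4 + t)
Q(11, -5) + (840 - 1*(-955)) = (-4 - 5) + (840 - 1*(-955)) = -9 + (840 + 955) = -9 + 1795 = 1786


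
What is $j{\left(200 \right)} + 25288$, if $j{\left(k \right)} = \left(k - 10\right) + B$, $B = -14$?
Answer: $25464$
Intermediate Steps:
$j{\left(k \right)} = -24 + k$ ($j{\left(k \right)} = \left(k - 10\right) - 14 = \left(-10 + k\right) - 14 = -24 + k$)
$j{\left(200 \right)} + 25288 = \left(-24 + 200\right) + 25288 = 176 + 25288 = 25464$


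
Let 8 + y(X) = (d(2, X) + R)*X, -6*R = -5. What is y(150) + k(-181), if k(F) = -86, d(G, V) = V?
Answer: 22531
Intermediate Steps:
R = ⅚ (R = -⅙*(-5) = ⅚ ≈ 0.83333)
y(X) = -8 + X*(⅚ + X) (y(X) = -8 + (X + ⅚)*X = -8 + (⅚ + X)*X = -8 + X*(⅚ + X))
y(150) + k(-181) = (-8 + 150² + (⅚)*150) - 86 = (-8 + 22500 + 125) - 86 = 22617 - 86 = 22531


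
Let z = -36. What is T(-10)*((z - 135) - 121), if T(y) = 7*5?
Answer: -10220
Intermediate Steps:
T(y) = 35
T(-10)*((z - 135) - 121) = 35*((-36 - 135) - 121) = 35*(-171 - 121) = 35*(-292) = -10220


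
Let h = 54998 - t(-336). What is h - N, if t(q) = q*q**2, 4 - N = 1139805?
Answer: 39127855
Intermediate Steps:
N = -1139801 (N = 4 - 1*1139805 = 4 - 1139805 = -1139801)
t(q) = q**3
h = 37988054 (h = 54998 - 1*(-336)**3 = 54998 - 1*(-37933056) = 54998 + 37933056 = 37988054)
h - N = 37988054 - 1*(-1139801) = 37988054 + 1139801 = 39127855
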